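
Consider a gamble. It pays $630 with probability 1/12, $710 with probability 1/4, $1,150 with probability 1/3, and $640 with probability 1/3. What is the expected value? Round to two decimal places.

EV = 1/12 × 630 + 1/4 × 710 + 1/3 × 1150 + 1/3 × 640 = 52.5 + 177.5 + 383.3333 + 213.3333 = 826.6667

$826.67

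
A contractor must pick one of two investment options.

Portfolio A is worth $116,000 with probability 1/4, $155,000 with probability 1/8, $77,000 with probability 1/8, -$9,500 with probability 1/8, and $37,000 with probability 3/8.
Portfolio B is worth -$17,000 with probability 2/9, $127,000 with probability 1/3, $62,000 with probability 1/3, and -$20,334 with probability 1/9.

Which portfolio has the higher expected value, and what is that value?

Portfolio A ($70,687.50)

Portfolio A = 1/4 × 116000 + 1/8 × 155000 + 1/8 × 77000 + 1/8 × (-9500) + 3/8 × 37000 = 29000 + 19375 + 9625 − 1187.5 + 13875 = 70687.5
Portfolio B = 2/9 × (-17000) + 1/3 × 127000 + 1/3 × 62000 + 1/9 × (-20334) = -3777.7778 + 42333.3333 + 20666.6667 − 2259.3333 = 56962.8889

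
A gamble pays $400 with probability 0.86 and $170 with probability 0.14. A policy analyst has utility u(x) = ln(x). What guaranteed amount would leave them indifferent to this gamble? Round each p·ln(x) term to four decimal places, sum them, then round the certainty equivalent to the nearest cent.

E[u] = 0.86·ln(400) + 0.14·ln(170) = 5.1527 + 0.7190 = 5.8717
CE = e^5.8717 ≈ 354.85

$354.85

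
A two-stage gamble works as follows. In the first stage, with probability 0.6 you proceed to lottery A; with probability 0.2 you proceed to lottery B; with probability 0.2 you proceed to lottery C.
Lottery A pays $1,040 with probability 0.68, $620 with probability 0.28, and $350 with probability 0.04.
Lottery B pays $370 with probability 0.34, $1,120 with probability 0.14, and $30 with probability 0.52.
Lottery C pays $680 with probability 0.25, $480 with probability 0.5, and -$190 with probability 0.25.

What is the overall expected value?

EV(A) = 0.68 × 1040 + 0.28 × 620 + 0.04 × 350 = 707.2 + 173.6 + 14 = 894.8
EV(B) = 0.34 × 370 + 0.14 × 1120 + 0.52 × 30 = 125.8 + 156.8 + 15.6 = 298.2
EV(C) = 0.25 × 680 + 0.5 × 480 + 0.25 × (-190) = 170 + 240 − 47.5 = 362.5
Overall = 0.6 × 894.8 + 0.2 × 298.2 + 0.2 × 362.5 = 536.88 + 59.64 + 72.5 = 669.02

$669.02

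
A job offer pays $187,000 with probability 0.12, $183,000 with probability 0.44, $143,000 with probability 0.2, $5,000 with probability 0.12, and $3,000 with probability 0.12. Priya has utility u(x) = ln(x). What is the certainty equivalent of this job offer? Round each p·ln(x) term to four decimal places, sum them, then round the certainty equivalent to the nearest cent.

$69,237.65

E[u] = 0.12·ln(187000) + 0.44·ln(183000) + 0.2·ln(143000) + 0.12·ln(5000) + 0.12·ln(3000) = 1.4567 + 5.3316 + 2.3741 + 1.0221 + 0.9608 = 11.1453
CE = e^11.1453 ≈ 69237.65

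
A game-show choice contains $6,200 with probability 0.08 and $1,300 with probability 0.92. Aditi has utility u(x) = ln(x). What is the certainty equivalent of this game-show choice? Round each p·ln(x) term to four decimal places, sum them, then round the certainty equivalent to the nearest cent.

$1,473.06

E[u] = 0.08·ln(6200) + 0.92·ln(1300) = 0.6986 + 6.5965 = 7.2951
CE = e^7.2951 ≈ 1473.06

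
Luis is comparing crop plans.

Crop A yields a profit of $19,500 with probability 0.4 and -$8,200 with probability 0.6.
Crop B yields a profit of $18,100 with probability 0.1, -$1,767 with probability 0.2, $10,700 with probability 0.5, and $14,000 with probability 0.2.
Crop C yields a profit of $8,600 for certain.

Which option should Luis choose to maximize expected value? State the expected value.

Crop A = 0.4 × 19500 + 0.6 × (-8200) = 7800 − 4920 = 2880
Crop B = 0.1 × 18100 + 0.2 × (-1767) + 0.5 × 10700 + 0.2 × 14000 = 1810 − 353.4 + 5350 + 2800 = 9606.6
Crop C: 8600 (certain)

Crop B ($9,606.60)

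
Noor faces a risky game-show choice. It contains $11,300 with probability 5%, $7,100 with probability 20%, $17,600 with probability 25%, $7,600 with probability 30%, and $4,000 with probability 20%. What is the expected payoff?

EV = 0.05 × 11300 + 0.2 × 7100 + 0.25 × 17600 + 0.3 × 7600 + 0.2 × 4000 = 565 + 1420 + 4400 + 2280 + 800 = 9465

$9,465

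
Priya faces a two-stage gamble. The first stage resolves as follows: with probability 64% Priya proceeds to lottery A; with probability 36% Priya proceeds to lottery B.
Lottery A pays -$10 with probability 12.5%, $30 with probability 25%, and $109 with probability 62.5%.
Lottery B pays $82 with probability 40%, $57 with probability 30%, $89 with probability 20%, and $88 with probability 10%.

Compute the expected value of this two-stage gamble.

EV(A) = 0.125 × (-10) + 0.25 × 30 + 0.625 × 109 = -1.25 + 7.5 + 68.125 = 74.375
EV(B) = 0.4 × 82 + 0.3 × 57 + 0.2 × 89 + 0.1 × 88 = 32.8 + 17.1 + 17.8 + 8.8 = 76.5
Overall = 0.64 × 74.375 + 0.36 × 76.5 = 47.6 + 27.54 = 75.14

$75.14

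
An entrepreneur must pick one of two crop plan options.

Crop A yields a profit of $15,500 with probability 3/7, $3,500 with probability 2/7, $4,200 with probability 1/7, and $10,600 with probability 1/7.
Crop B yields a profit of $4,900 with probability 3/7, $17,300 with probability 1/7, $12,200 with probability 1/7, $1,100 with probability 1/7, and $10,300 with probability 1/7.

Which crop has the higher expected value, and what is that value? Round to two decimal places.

Crop A = 3/7 × 15500 + 2/7 × 3500 + 1/7 × 4200 + 1/7 × 10600 = 6642.8571 + 1000 + 600 + 1514.2857 = 9757.1429
Crop B = 3/7 × 4900 + 1/7 × 17300 + 1/7 × 12200 + 1/7 × 1100 + 1/7 × 10300 = 2100 + 2471.4286 + 1742.8571 + 157.1429 + 1471.4286 = 7942.8571

Crop A ($9,757.14)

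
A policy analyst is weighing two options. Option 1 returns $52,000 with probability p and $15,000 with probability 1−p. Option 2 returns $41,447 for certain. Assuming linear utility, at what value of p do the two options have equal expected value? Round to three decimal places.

p·52000 + (1−p)·15000 = 41447
37000p + 15000 = 41447
p = (41447 − 15000) / 37000

p = 0.715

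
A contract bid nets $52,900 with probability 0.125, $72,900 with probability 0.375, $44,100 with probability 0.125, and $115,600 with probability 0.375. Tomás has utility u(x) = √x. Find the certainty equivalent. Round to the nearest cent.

E[u] = 0.125·√52900 + 0.375·√72900 + 0.125·√44100 + 0.375·√115600 = 0.125·230 + 0.375·270 + 0.125·210 + 0.375·340 = 283.75
CE = (283.75)² = 80514.0625

$80,514.06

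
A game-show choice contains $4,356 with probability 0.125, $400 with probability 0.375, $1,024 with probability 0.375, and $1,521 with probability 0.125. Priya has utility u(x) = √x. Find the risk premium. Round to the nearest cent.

$204.23

E[u] = 0.125·√4356 + 0.375·√400 + 0.375·√1024 + 0.125·√1521 = 0.125·66 + 0.375·20 + 0.375·32 + 0.125·39 = 32.625
CE = (32.625)² = 1064.390625
Risk premium = EV − CE = 1268.625 − 1064.390625 = 204.234375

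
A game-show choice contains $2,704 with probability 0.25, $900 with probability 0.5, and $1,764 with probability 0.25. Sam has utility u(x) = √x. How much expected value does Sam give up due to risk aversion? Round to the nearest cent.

$84.75

E[u] = 0.25·√2704 + 0.5·√900 + 0.25·√1764 = 0.25·52 + 0.5·30 + 0.25·42 = 38.5
CE = (38.5)² = 1482.25
Risk premium = EV − CE = 1567 − 1482.25 = 84.75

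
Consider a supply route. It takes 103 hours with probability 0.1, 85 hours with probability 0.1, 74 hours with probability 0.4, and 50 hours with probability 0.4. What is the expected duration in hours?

EV = 0.1 × 103 + 0.1 × 85 + 0.4 × 74 + 0.4 × 50 = 10.3 + 8.5 + 29.6 + 20 = 68.4

68.4 hours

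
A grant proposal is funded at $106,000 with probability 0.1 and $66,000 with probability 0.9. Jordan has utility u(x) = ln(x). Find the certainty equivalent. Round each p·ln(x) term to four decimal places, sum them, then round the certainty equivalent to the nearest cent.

$69,203.04

E[u] = 0.1·ln(106000) + 0.9·ln(66000) = 1.1571 + 9.9877 = 11.1448
CE = e^11.1448 ≈ 69203.04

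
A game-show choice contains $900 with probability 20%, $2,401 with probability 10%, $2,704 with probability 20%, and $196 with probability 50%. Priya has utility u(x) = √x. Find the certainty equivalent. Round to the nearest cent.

$800.89

E[u] = 0.2·√900 + 0.1·√2401 + 0.2·√2704 + 0.5·√196 = 0.2·30 + 0.1·49 + 0.2·52 + 0.5·14 = 28.3
CE = (28.3)² = 800.89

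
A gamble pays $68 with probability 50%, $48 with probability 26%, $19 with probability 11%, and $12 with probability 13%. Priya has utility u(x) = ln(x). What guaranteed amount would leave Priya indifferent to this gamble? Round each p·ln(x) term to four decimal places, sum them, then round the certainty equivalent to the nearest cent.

E[u] = 0.5·ln(68) + 0.26·ln(48) + 0.11·ln(19) + 0.13·ln(12) = 2.1098 + 1.0065 + 0.3239 + 0.3230 = 3.7632
CE = e^3.7632 ≈ 43.09

$43.09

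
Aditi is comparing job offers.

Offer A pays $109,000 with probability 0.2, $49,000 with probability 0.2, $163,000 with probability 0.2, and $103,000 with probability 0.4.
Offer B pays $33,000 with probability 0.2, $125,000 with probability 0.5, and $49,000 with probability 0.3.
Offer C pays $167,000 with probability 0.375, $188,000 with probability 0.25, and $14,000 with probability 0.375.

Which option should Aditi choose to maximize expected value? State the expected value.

Offer A = 0.2 × 109000 + 0.2 × 49000 + 0.2 × 163000 + 0.4 × 103000 = 21800 + 9800 + 32600 + 41200 = 105400
Offer B = 0.2 × 33000 + 0.5 × 125000 + 0.3 × 49000 = 6600 + 62500 + 14700 = 83800
Offer C = 0.375 × 167000 + 0.25 × 188000 + 0.375 × 14000 = 62625 + 47000 + 5250 = 114875

Offer C ($114,875)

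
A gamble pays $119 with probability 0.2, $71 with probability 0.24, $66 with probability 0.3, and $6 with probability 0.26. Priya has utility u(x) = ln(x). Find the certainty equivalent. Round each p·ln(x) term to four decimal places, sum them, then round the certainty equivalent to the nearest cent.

E[u] = 0.2·ln(119) + 0.24·ln(71) + 0.3·ln(66) + 0.26·ln(6) = 0.9558 + 1.0230 + 1.2569 + 0.4659 = 3.7016
CE = e^3.7016 ≈ 40.51

$40.51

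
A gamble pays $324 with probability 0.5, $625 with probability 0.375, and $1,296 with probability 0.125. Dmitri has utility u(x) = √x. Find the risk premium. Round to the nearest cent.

$35.11

E[u] = 0.5·√324 + 0.375·√625 + 0.125·√1296 = 0.5·18 + 0.375·25 + 0.125·36 = 22.875
CE = (22.875)² = 523.265625
Risk premium = EV − CE = 558.375 − 523.265625 = 35.109375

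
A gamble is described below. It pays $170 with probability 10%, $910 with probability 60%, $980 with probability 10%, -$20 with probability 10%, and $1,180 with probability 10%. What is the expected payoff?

$777

EV = 0.1 × 170 + 0.6 × 910 + 0.1 × 980 + 0.1 × (-20) + 0.1 × 1180 = 17 + 546 + 98 − 2 + 118 = 777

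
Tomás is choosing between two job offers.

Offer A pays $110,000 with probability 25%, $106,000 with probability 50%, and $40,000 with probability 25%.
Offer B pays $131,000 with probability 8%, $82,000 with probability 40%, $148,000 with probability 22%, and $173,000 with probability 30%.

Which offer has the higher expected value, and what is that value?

Offer A = 0.25 × 110000 + 0.5 × 106000 + 0.25 × 40000 = 27500 + 53000 + 10000 = 90500
Offer B = 0.08 × 131000 + 0.4 × 82000 + 0.22 × 148000 + 0.3 × 173000 = 10480 + 32800 + 32560 + 51900 = 127740

Offer B ($127,740)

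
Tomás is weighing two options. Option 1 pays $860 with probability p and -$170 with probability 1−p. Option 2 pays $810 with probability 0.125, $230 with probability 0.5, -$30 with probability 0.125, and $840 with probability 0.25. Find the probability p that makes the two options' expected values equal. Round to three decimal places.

EV(Option 2) = 0.125 × 810 + 0.5 × 230 + 0.125 × (-30) + 0.25 × 840 = 101.25 + 115 − 3.75 + 210 = 422.5
p·860 + (1−p)·(-170) = 422.5
1030p − 170 = 422.5
p = (422.5 + 170) / 1030

p = 0.575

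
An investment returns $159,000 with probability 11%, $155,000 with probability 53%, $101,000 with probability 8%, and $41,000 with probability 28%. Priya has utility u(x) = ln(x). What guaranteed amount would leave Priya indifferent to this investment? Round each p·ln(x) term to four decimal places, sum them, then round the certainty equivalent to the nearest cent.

$103,497.22

E[u] = 0.11·ln(159000) + 0.53·ln(155000) + 0.08·ln(101000) + 0.28·ln(41000) = 1.3174 + 6.3341 + 0.9218 + 2.9740 = 11.5473
CE = e^11.5473 ≈ 103497.22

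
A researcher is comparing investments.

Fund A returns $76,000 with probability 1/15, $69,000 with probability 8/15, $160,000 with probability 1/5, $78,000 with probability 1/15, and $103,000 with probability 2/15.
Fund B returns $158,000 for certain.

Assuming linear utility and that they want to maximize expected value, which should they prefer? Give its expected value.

Fund B ($158,000)

Fund A = 1/15 × 76000 + 8/15 × 69000 + 1/5 × 160000 + 1/15 × 78000 + 2/15 × 103000 = 5066.6667 + 36800 + 32000 + 5200 + 13733.3333 = 92800
Fund B: 158000 (certain)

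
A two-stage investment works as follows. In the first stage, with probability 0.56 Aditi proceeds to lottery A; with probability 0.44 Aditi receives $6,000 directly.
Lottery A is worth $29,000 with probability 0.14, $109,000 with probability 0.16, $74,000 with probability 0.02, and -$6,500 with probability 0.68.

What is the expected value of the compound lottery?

EV(A) = 0.14 × 29000 + 0.16 × 109000 + 0.02 × 74000 + 0.68 × (-6500) = 4060 + 17440 + 1480 − 4420 = 18560
Branch B: 6000 (certain)
Overall = 0.56 × 18560 + 0.44 × 6000 = 10393.6 + 2640 = 13033.6

$13,033.60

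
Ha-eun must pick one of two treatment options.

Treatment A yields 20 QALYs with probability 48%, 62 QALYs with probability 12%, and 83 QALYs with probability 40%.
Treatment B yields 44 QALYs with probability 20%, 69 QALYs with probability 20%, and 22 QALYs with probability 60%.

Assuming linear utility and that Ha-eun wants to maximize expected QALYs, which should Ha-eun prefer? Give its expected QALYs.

Treatment A (50.24 QALYs)

Treatment A = 0.48 × 20 + 0.12 × 62 + 0.4 × 83 = 9.6 + 7.44 + 33.2 = 50.24
Treatment B = 0.2 × 44 + 0.2 × 69 + 0.6 × 22 = 8.8 + 13.8 + 13.2 = 35.8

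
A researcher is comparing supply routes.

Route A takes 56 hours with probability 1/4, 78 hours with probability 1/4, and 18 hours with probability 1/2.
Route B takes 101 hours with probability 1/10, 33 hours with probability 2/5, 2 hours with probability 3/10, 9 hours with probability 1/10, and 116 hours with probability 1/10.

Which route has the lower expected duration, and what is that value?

Route A = 1/4 × 56 + 1/4 × 78 + 1/2 × 18 = 14 + 19.5 + 9 = 42.5
Route B = 1/10 × 101 + 2/5 × 33 + 3/10 × 2 + 1/10 × 9 + 1/10 × 116 = 10.1 + 13.2 + 0.6 + 0.9 + 11.6 = 36.4

Route B (36.4 hours)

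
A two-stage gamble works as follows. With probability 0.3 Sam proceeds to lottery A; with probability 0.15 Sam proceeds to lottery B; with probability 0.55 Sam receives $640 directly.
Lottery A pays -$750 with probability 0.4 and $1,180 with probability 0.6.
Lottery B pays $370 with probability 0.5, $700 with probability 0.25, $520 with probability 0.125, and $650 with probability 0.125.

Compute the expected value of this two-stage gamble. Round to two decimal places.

$550.34

EV(A) = 0.4 × (-750) + 0.6 × 1180 = -300 + 708 = 408
EV(B) = 0.5 × 370 + 0.25 × 700 + 0.125 × 520 + 0.125 × 650 = 185 + 175 + 65 + 81.25 = 506.25
Branch C: 640 (certain)
Overall = 0.3 × 408 + 0.15 × 506.25 + 0.55 × 640 = 122.4 + 75.9375 + 352 = 550.3375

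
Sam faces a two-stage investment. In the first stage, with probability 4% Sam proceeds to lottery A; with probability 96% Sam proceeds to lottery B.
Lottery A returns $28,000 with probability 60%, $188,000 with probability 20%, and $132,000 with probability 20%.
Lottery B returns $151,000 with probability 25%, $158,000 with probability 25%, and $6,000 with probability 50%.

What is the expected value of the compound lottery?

EV(A) = 0.6 × 28000 + 0.2 × 188000 + 0.2 × 132000 = 16800 + 37600 + 26400 = 80800
EV(B) = 0.25 × 151000 + 0.25 × 158000 + 0.5 × 6000 = 37750 + 39500 + 3000 = 80250
Overall = 0.04 × 80800 + 0.96 × 80250 = 3232 + 77040 = 80272

$80,272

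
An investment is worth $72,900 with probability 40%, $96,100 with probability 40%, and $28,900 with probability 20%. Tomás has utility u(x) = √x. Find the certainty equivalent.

E[u] = 0.4·√72900 + 0.4·√96100 + 0.2·√28900 = 0.4·270 + 0.4·310 + 0.2·170 = 266
CE = (266)² = 70756

$70,756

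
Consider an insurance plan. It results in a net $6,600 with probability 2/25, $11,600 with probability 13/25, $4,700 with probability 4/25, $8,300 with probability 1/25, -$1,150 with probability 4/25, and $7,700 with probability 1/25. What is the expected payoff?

$7,768

EV = 2/25 × 6600 + 13/25 × 11600 + 4/25 × 4700 + 1/25 × 8300 + 4/25 × (-1150) + 1/25 × 7700 = 528 + 6032 + 752 + 332 − 184 + 308 = 7768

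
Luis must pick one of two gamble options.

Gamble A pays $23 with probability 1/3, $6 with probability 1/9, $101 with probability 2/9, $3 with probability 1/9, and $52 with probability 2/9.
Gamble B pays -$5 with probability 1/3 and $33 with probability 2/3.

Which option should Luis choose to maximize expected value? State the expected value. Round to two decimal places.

Gamble A = 1/3 × 23 + 1/9 × 6 + 2/9 × 101 + 1/9 × 3 + 2/9 × 52 = 7.6667 + 0.6667 + 22.4444 + 0.3333 + 11.5556 = 42.6667
Gamble B = 1/3 × (-5) + 2/3 × 33 = -1.6667 + 22 = 20.3333

Gamble A ($42.67)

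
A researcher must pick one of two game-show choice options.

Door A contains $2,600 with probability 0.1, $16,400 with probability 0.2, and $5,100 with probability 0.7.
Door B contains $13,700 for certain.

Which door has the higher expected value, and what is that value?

Door A = 0.1 × 2600 + 0.2 × 16400 + 0.7 × 5100 = 260 + 3280 + 3570 = 7110
Door B: 13700 (certain)

Door B ($13,700)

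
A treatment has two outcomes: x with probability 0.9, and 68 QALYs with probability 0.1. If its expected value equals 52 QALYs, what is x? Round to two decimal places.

x = 50.22 QALYs

0.9·x + 0.1·68 = 52
0.9·x = 52 − 6.8 = 45.2
x = 45.2 / 0.9 = 50.2222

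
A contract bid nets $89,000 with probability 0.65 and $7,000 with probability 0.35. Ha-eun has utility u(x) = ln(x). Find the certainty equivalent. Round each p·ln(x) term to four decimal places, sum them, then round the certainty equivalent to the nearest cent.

E[u] = 0.65·ln(89000) + 0.35·ln(7000) = 7.4077 + 3.0988 = 10.5065
CE = e^10.5065 ≈ 36552.32

$36,552.32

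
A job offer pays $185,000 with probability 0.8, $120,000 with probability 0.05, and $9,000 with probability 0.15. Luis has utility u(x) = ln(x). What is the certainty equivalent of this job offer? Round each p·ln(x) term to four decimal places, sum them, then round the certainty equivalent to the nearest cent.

E[u] = 0.8·ln(185000) + 0.05·ln(120000) + 0.15·ln(9000) = 9.7025 + 0.5848 + 1.3657 = 11.6530
CE = e^11.6530 ≈ 115035.95

$115,035.95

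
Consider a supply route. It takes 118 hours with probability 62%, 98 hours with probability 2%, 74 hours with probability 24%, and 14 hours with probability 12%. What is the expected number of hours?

94.56 hours

EV = 0.62 × 118 + 0.02 × 98 + 0.24 × 74 + 0.12 × 14 = 73.16 + 1.96 + 17.76 + 1.68 = 94.56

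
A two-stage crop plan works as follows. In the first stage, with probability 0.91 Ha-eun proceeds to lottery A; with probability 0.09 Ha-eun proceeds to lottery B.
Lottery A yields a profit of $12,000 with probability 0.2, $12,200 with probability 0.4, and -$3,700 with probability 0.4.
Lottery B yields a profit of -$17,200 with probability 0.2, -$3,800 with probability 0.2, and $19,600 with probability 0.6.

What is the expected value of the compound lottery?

$5,958.40

EV(A) = 0.2 × 12000 + 0.4 × 12200 + 0.4 × (-3700) = 2400 + 4880 − 1480 = 5800
EV(B) = 0.2 × (-17200) + 0.2 × (-3800) + 0.6 × 19600 = -3440 − 760 + 11760 = 7560
Overall = 0.91 × 5800 + 0.09 × 7560 = 5278 + 680.4 = 5958.4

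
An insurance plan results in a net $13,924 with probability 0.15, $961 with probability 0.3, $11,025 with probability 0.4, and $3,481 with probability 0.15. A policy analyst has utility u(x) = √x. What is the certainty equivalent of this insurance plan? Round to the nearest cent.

$6,060.62

E[u] = 0.15·√13924 + 0.3·√961 + 0.4·√11025 + 0.15·√3481 = 0.15·118 + 0.3·31 + 0.4·105 + 0.15·59 = 77.85
CE = (77.85)² = 6060.6225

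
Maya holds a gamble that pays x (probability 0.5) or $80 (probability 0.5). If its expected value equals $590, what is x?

0.5·x + 0.5·80 = 590
0.5·x = 590 − 40 = 550
x = 550 / 0.5 = 1100

x = $1,100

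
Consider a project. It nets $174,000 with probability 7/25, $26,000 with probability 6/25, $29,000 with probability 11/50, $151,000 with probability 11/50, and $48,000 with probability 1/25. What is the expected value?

$96,480

EV = 7/25 × 174000 + 6/25 × 26000 + 11/50 × 29000 + 11/50 × 151000 + 1/25 × 48000 = 48720 + 6240 + 6380 + 33220 + 1920 = 96480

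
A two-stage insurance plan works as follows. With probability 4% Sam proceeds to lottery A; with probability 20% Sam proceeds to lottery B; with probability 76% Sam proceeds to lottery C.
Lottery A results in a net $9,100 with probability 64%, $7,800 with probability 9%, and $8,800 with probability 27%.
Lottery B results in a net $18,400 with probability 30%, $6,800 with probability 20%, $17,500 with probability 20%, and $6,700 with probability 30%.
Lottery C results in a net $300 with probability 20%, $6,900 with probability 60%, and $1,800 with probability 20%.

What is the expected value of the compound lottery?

EV(A) = 0.64 × 9100 + 0.09 × 7800 + 0.27 × 8800 = 5824 + 702 + 2376 = 8902
EV(B) = 0.3 × 18400 + 0.2 × 6800 + 0.2 × 17500 + 0.3 × 6700 = 5520 + 1360 + 3500 + 2010 = 12390
EV(C) = 0.2 × 300 + 0.6 × 6900 + 0.2 × 1800 = 60 + 4140 + 360 = 4560
Overall = 0.04 × 8902 + 0.2 × 12390 + 0.76 × 4560 = 356.08 + 2478 + 3465.6 = 6299.68

$6,299.68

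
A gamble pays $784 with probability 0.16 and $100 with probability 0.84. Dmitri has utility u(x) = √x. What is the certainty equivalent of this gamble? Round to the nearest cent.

E[u] = 0.16·√784 + 0.84·√100 = 0.16·28 + 0.84·10 = 12.88
CE = (12.88)² = 165.8944

$165.89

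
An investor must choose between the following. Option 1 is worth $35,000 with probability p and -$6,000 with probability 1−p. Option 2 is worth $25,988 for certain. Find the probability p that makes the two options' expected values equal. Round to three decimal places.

p·35000 + (1−p)·(-6000) = 25988
41000p − 6000 = 25988
p = (25988 + 6000) / 41000

p = 0.780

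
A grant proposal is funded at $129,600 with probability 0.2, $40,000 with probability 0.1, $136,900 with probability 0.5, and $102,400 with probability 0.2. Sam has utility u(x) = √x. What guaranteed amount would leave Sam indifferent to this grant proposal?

$116,281

E[u] = 0.2·√129600 + 0.1·√40000 + 0.5·√136900 + 0.2·√102400 = 0.2·360 + 0.1·200 + 0.5·370 + 0.2·320 = 341
CE = (341)² = 116281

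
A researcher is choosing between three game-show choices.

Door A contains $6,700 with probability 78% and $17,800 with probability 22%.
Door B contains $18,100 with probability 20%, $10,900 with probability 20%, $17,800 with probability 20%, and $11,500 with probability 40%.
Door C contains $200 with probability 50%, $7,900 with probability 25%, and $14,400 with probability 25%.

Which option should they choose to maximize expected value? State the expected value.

Door B ($13,960)

Door A = 0.78 × 6700 + 0.22 × 17800 = 5226 + 3916 = 9142
Door B = 0.2 × 18100 + 0.2 × 10900 + 0.2 × 17800 + 0.4 × 11500 = 3620 + 2180 + 3560 + 4600 = 13960
Door C = 0.5 × 200 + 0.25 × 7900 + 0.25 × 14400 = 100 + 1975 + 3600 = 5675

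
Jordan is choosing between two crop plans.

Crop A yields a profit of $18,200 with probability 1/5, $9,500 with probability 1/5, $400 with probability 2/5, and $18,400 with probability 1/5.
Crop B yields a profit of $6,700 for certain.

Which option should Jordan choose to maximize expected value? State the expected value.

Crop A ($9,380)

Crop A = 1/5 × 18200 + 1/5 × 9500 + 2/5 × 400 + 1/5 × 18400 = 3640 + 1900 + 160 + 3680 = 9380
Crop B: 6700 (certain)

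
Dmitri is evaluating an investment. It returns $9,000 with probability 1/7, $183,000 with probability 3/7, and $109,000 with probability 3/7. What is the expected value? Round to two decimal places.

$126,428.57

EV = 1/7 × 9000 + 3/7 × 183000 + 3/7 × 109000 = 1285.7143 + 78428.5714 + 46714.2857 = 126428.5714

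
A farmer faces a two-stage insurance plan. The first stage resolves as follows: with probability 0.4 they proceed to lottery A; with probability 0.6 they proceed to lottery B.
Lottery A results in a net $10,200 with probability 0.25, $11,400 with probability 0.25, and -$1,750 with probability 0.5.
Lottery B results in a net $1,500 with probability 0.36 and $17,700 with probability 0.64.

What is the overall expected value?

$8,930.80

EV(A) = 0.25 × 10200 + 0.25 × 11400 + 0.5 × (-1750) = 2550 + 2850 − 875 = 4525
EV(B) = 0.36 × 1500 + 0.64 × 17700 = 540 + 11328 = 11868
Overall = 0.4 × 4525 + 0.6 × 11868 = 1810 + 7120.8 = 8930.8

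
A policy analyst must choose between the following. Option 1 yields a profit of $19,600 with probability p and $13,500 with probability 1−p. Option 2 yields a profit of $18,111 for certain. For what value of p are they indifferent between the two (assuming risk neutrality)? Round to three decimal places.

p = 0.756

p·19600 + (1−p)·13500 = 18111
6100p + 13500 = 18111
p = (18111 − 13500) / 6100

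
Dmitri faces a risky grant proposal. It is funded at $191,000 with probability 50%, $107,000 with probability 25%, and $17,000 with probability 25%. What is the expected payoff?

$126,500

EV = 0.5 × 191000 + 0.25 × 107000 + 0.25 × 17000 = 95500 + 26750 + 4250 = 126500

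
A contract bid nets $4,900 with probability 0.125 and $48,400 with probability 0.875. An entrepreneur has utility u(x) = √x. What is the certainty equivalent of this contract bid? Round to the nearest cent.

$40,501.56

E[u] = 0.125·√4900 + 0.875·√48400 = 0.125·70 + 0.875·220 = 201.25
CE = (201.25)² = 40501.5625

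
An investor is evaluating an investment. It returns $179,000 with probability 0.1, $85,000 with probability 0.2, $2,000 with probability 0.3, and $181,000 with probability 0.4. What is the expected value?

$107,900

EV = 0.1 × 179000 + 0.2 × 85000 + 0.3 × 2000 + 0.4 × 181000 = 17900 + 17000 + 600 + 72400 = 107900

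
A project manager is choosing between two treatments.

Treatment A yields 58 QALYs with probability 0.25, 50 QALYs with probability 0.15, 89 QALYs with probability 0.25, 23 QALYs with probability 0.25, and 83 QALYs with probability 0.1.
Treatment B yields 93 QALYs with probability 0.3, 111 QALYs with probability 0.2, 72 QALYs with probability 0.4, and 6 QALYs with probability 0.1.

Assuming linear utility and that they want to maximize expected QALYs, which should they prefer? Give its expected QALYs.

Treatment B (79.5 QALYs)

Treatment A = 0.25 × 58 + 0.15 × 50 + 0.25 × 89 + 0.25 × 23 + 0.1 × 83 = 14.5 + 7.5 + 22.25 + 5.75 + 8.3 = 58.3
Treatment B = 0.3 × 93 + 0.2 × 111 + 0.4 × 72 + 0.1 × 6 = 27.9 + 22.2 + 28.8 + 0.6 = 79.5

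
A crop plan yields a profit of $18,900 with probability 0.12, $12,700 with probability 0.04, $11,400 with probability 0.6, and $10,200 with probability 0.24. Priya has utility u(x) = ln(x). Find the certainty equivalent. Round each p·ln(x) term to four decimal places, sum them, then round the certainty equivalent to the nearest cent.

E[u] = 0.12·ln(18900) + 0.04·ln(12700) + 0.6·ln(11400) + 0.24·ln(10200) = 1.1816 + 0.3780 + 5.6048 + 2.2152 = 9.3796
CE = e^9.3796 ≈ 11844.28

$11,844.28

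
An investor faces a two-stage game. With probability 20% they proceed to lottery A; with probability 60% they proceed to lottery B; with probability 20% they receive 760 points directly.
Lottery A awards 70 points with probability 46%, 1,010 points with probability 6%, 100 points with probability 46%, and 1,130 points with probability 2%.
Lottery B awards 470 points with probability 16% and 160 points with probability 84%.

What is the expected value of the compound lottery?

EV(A) = 0.46 × 70 + 0.06 × 1010 + 0.46 × 100 + 0.02 × 1130 = 32.2 + 60.6 + 46 + 22.6 = 161.4
EV(B) = 0.16 × 470 + 0.84 × 160 = 75.2 + 134.4 = 209.6
Branch C: 760 (certain)
Overall = 0.2 × 161.4 + 0.6 × 209.6 + 0.2 × 760 = 32.28 + 125.76 + 152 = 310.04

310.04 points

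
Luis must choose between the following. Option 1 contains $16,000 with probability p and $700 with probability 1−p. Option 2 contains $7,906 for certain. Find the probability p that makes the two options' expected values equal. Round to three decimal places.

p = 0.471

p·16000 + (1−p)·700 = 7906
15300p + 700 = 7906
p = (7906 − 700) / 15300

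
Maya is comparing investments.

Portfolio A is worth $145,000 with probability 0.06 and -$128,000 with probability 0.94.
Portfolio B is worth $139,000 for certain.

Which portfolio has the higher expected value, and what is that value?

Portfolio A = 0.06 × 145000 + 0.94 × (-128000) = 8700 − 120320 = -111620
Portfolio B: 139000 (certain)

Portfolio B ($139,000)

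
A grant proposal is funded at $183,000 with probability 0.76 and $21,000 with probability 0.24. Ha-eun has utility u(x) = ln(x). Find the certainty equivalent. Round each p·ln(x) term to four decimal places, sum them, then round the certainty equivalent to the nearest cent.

$108,836.28

E[u] = 0.76·ln(183000) + 0.24·ln(21000) = 9.2091 + 2.3885 = 11.5976
CE = e^11.5976 ≈ 108836.28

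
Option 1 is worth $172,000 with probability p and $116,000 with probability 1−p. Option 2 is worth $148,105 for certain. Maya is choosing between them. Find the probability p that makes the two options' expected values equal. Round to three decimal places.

p = 0.573

p·172000 + (1−p)·116000 = 148105
56000p + 116000 = 148105
p = (148105 − 116000) / 56000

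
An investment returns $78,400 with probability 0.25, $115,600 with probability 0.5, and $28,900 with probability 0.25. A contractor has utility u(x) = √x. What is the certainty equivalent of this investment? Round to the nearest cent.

$79,806.25

E[u] = 0.25·√78400 + 0.5·√115600 + 0.25·√28900 = 0.25·280 + 0.5·340 + 0.25·170 = 282.5
CE = (282.5)² = 79806.25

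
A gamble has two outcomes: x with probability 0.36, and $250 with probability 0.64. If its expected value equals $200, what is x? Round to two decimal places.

x = $111.11

0.36·x + 0.64·250 = 200
0.36·x = 200 − 160 = 40
x = 40 / 0.36 = 111.1111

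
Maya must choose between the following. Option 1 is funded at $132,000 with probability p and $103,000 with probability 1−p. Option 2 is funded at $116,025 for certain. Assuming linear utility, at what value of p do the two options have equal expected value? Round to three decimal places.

p = 0.449

p·132000 + (1−p)·103000 = 116025
29000p + 103000 = 116025
p = (116025 − 103000) / 29000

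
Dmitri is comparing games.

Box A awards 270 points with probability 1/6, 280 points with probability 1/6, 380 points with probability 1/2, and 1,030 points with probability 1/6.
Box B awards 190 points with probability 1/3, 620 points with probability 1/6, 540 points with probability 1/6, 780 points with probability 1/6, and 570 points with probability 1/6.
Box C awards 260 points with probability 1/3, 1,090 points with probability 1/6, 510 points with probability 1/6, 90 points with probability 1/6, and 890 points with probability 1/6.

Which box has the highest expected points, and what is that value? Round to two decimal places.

Box A = 1/6 × 270 + 1/6 × 280 + 1/2 × 380 + 1/6 × 1030 = 45 + 46.6667 + 190 + 171.6667 = 453.3333
Box B = 1/3 × 190 + 1/6 × 620 + 1/6 × 540 + 1/6 × 780 + 1/6 × 570 = 63.3333 + 103.3333 + 90 + 130 + 95 = 481.6667
Box C = 1/3 × 260 + 1/6 × 1090 + 1/6 × 510 + 1/6 × 90 + 1/6 × 890 = 86.6667 + 181.6667 + 85 + 15 + 148.3333 = 516.6667

Box C (516.67 points)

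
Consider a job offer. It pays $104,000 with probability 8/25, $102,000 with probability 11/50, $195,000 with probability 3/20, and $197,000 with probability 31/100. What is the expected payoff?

EV = 8/25 × 104000 + 11/50 × 102000 + 3/20 × 195000 + 31/100 × 197000 = 33280 + 22440 + 29250 + 61070 = 146040

$146,040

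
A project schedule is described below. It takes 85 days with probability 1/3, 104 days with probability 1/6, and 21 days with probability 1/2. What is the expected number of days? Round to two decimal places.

56.17 days

EV = 1/3 × 85 + 1/6 × 104 + 1/2 × 21 = 28.3333 + 17.3333 + 10.5 = 56.1667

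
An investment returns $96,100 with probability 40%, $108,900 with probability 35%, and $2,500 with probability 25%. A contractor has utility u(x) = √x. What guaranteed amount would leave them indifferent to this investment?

$63,504

E[u] = 0.4·√96100 + 0.35·√108900 + 0.25·√2500 = 0.4·310 + 0.35·330 + 0.25·50 = 252
CE = (252)² = 63504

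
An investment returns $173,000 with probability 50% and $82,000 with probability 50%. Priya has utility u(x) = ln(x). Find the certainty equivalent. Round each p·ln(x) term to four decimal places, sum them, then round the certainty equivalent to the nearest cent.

$119,097.77

E[u] = 0.5·ln(173000) + 0.5·ln(82000) = 6.0305 + 5.6572 = 11.6877
CE = e^11.6877 ≈ 119097.77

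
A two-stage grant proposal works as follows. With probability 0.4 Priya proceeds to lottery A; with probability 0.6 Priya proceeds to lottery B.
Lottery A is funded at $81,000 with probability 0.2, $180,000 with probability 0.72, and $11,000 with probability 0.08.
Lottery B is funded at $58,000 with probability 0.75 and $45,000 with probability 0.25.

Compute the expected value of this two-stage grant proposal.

$91,522

EV(A) = 0.2 × 81000 + 0.72 × 180000 + 0.08 × 11000 = 16200 + 129600 + 880 = 146680
EV(B) = 0.75 × 58000 + 0.25 × 45000 = 43500 + 11250 = 54750
Overall = 0.4 × 146680 + 0.6 × 54750 = 58672 + 32850 = 91522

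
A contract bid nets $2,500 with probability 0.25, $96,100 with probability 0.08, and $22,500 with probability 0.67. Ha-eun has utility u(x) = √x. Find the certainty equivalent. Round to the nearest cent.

E[u] = 0.25·√2500 + 0.08·√96100 + 0.67·√22500 = 0.25·50 + 0.08·310 + 0.67·150 = 137.8
CE = (137.8)² = 18988.84

$18,988.84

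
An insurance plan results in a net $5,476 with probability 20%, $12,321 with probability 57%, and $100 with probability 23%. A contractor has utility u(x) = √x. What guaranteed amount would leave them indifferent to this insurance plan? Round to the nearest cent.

E[u] = 0.2·√5476 + 0.57·√12321 + 0.23·√100 = 0.2·74 + 0.57·111 + 0.23·10 = 80.37
CE = (80.37)² = 6459.3369

$6,459.34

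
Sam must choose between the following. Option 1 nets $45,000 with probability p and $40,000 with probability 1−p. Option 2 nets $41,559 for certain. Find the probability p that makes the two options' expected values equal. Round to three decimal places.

p = 0.312

p·45000 + (1−p)·40000 = 41559
5000p + 40000 = 41559
p = (41559 − 40000) / 5000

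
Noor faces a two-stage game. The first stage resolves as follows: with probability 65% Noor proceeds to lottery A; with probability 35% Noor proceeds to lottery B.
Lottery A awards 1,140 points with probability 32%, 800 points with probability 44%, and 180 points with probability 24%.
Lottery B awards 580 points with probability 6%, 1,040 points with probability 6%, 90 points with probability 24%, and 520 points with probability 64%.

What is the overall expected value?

EV(A) = 0.32 × 1140 + 0.44 × 800 + 0.24 × 180 = 364.8 + 352 + 43.2 = 760
EV(B) = 0.06 × 580 + 0.06 × 1040 + 0.24 × 90 + 0.64 × 520 = 34.8 + 62.4 + 21.6 + 332.8 = 451.6
Overall = 0.65 × 760 + 0.35 × 451.6 = 494 + 158.06 = 652.06

652.06 points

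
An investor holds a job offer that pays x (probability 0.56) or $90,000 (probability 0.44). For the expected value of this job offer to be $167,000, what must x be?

0.56·x + 0.44·90000 = 167000
0.56·x = 167000 − 39600 = 127400
x = 127400 / 0.56 = 227500

x = $227,500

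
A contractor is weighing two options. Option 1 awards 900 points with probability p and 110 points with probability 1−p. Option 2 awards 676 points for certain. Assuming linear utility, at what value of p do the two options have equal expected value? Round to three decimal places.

p·900 + (1−p)·110 = 676
790p + 110 = 676
p = (676 − 110) / 790

p = 0.716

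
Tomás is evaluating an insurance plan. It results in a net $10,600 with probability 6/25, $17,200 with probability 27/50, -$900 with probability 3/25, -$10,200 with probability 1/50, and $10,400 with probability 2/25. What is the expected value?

EV = 6/25 × 10600 + 27/50 × 17200 + 3/25 × (-900) + 1/50 × (-10200) + 2/25 × 10400 = 2544 + 9288 − 108 − 204 + 832 = 12352

$12,352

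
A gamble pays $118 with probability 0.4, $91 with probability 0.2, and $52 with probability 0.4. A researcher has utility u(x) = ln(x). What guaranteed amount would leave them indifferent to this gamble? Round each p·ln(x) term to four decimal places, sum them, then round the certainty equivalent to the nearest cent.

$80.72

E[u] = 0.4·ln(118) + 0.2·ln(91) + 0.4·ln(52) = 1.9083 + 0.9022 + 1.5805 = 4.3910
CE = e^4.3910 ≈ 80.72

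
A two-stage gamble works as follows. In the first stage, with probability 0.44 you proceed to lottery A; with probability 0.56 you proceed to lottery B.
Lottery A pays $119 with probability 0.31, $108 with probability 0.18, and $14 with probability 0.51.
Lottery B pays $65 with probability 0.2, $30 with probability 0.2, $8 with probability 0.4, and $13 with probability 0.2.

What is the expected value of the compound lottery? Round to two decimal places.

EV(A) = 0.31 × 119 + 0.18 × 108 + 0.51 × 14 = 36.89 + 19.44 + 7.14 = 63.47
EV(B) = 0.2 × 65 + 0.2 × 30 + 0.4 × 8 + 0.2 × 13 = 13 + 6 + 3.2 + 2.6 = 24.8
Overall = 0.44 × 63.47 + 0.56 × 24.8 = 27.9268 + 13.888 = 41.8148

$41.81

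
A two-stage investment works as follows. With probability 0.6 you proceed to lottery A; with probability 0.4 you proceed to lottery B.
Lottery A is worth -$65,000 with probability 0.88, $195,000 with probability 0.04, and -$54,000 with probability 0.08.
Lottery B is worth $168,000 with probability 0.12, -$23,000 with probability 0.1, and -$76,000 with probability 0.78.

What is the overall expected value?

EV(A) = 0.88 × (-65000) + 0.04 × 195000 + 0.08 × (-54000) = -57200 + 7800 − 4320 = -53720
EV(B) = 0.12 × 168000 + 0.1 × (-23000) + 0.78 × (-76000) = 20160 − 2300 − 59280 = -41420
Overall = 0.6 × (-53720) + 0.4 × (-41420) = -32232 − 16568 = -48800

-$48,800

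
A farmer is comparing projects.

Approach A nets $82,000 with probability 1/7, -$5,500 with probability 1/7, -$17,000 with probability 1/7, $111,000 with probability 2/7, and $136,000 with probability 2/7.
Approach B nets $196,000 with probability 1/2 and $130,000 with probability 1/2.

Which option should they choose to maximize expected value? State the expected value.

Approach B ($163,000)

Approach A = 1/7 × 82000 + 1/7 × (-5500) + 1/7 × (-17000) + 2/7 × 111000 + 2/7 × 136000 = 11714.2857 − 785.7143 − 2428.5714 + 31714.2857 + 38857.1429 = 79071.4286
Approach B = 1/2 × 196000 + 1/2 × 130000 = 98000 + 65000 = 163000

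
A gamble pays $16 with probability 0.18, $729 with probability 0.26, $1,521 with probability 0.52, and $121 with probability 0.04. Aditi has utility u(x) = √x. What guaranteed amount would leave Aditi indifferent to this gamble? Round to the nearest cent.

$809.97

E[u] = 0.18·√16 + 0.26·√729 + 0.52·√1521 + 0.04·√121 = 0.18·4 + 0.26·27 + 0.52·39 + 0.04·11 = 28.46
CE = (28.46)² = 809.9716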